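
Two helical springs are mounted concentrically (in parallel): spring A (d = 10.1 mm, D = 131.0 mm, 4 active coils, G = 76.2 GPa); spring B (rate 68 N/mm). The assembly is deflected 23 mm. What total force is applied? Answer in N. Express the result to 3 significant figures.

k_A = Gd⁴/(8D³N_a) = (76.2×10³)(10.1⁴)/(8·131.0³·4) = 11.022 N/mm
Parallel: k_eq = 11.022 + 68 = 79.022 N/mm
F = k_eq·δ = 79.022·23 = 1817.5 N

1820 N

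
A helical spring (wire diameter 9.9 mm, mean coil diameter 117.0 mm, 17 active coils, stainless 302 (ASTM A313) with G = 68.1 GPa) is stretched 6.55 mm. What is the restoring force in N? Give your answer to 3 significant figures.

k = Gd⁴/(8D³N_a) = (68.1×10³)(9.9⁴)/(8·117.0³·17) = 3.0032 N/mm
F = k·δ = 3.0032 × 6.55 = 19.671 N

19.7 N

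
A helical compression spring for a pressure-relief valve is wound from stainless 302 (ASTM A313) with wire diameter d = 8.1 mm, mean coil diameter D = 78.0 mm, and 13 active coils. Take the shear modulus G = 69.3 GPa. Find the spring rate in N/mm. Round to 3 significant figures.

6.04 N/mm

k = Gd⁴/(8D³N_a) = (69.3×10³ × 8.1⁴) / (8 × 78.0³ × 13)
  = 2.98314e+08 / 4.93534e+07 = 6.0444 N/mm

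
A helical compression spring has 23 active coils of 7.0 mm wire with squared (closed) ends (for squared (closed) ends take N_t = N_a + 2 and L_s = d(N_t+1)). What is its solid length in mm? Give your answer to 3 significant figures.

squared (closed) ends: N_t = N_a + 2 = 23 + 2 = 25
L_s = d·(N_t+1) = 7.0 × 26 = 182 mm

182 mm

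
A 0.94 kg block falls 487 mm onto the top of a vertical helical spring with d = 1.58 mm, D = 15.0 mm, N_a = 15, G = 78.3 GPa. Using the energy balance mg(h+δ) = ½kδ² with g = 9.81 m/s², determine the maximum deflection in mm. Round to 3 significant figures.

94.3 mm

k = Gd⁴/(8D³N_a) = (78.3×10³)(1.58⁴)/(8·15.0³·15) = 1.2049 N/mm
W = mg = 0.94 × 9.81 = 9.2214 N
½kδ² − Wδ − Wh = 0 → δ = (W + √(W² + 2kWh))/k
δ = (9.2214 + √(85.034 + 10821.6))/1.2049 = (9.2214 + 104.43)/1.2049 = 94.332 mm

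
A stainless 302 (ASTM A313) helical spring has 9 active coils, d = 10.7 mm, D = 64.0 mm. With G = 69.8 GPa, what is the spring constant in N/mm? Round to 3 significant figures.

48.5 N/mm

k = Gd⁴/(8D³N_a) = (69.8×10³ × 10.7⁴) / (8 × 64.0³ × 9)
  = 9.14936e+08 / 1.88744e+07 = 48.475 N/mm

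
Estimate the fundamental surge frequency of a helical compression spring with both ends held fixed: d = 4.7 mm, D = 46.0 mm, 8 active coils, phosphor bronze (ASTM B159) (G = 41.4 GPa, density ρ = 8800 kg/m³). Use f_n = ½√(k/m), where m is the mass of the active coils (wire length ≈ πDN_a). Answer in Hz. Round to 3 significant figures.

67.8 Hz

k = Gd⁴/(8D³N_a) = (41.4×10³)(4.7⁴)/(8·46.0³·8) = 3.2429 N/mm = 3242.9 N/m
Wire length L = πDN_a = π·46.0·8 = 1156.1 mm
m = ρ·(πd²/4)·L = 8800 × 17.349×10⁻⁶ m² × 1.1561 m = 0.17651 kg
f_n = ½√(k/m) = 0.5·√(3242.9/0.17651) = 0.5·√(18373) = 67.773 Hz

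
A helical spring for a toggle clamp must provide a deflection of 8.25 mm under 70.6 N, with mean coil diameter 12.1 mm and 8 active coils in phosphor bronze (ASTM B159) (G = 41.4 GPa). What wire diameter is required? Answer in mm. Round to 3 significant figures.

Required rate k = F/δ = 70.6/8.25 = 8.5576 N/mm
d = (8D³N_a·k / G)^(1/4) = (8·12.1³·8·8.5576 / (41.4×10³))^0.25
  = (23.436)^0.25 = 2.2002 mm

2.20 mm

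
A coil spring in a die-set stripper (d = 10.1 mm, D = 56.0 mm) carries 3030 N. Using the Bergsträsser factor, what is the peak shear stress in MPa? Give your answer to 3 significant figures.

Spring index C = D/d = 56.0/10.1 = 5.5446
K_B = (4C+2)/(4C−3) = 24.178/19.178 = 1.2607
τ₀ = 8FD/(πd³) = 8·3030·56.0/(π·10.1³) = 1.35744e+06/3236.8 = 419.38 MPa
τ_max = K·τ₀ = 1.2607 × 419.38 = 528.72 MPa

529 MPa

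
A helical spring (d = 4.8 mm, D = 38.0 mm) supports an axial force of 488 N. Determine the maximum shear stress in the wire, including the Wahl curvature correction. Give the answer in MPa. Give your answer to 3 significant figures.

Spring index C = D/d = 38.0/4.8 = 7.9167
K_W = (4C−1)/(4C−4) + 0.615/C = 30.667/27.667 + 0.0777 = 1.1861
τ₀ = 8FD/(πd³) = 8·488·38.0/(π·4.8³) = 148352/347.44 = 426.99 MPa
τ_max = K·τ₀ = 1.1861 × 426.99 = 506.46 MPa

506 MPa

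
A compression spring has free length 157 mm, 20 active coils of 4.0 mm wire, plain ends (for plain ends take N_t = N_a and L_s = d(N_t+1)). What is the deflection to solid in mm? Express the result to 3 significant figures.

73.0 mm

N_t = 20; L_s = 4.0·21 = 84 mm
δ_solid = L₀ − L_s = 157 − 84 = 73 mm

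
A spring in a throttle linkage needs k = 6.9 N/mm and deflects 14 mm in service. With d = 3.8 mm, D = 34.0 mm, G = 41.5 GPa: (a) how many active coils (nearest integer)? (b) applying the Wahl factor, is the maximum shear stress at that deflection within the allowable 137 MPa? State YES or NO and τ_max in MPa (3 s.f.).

(a) 4 coils; (b) NO, τ_max = 177 MPa

N_a = Gd⁴/(8D³k) = (41.5×10³)(3.8⁴)/(8·34.0³·6.9) = 3.988 → N_a = 4
Actual rate k = Gd⁴/(8D³·4) = 6.8801 N/mm
Working load F = kδ = 6.8801·14 = 96.322 N
C = 34.0/3.8 = 8.9474; K_W = (4C−1)/(4C−4)+0.615/C = 1.1631
τ_max = K_W·8FD/(πd³) = 1.1631·151.98 = 176.77 MPa
τ_max > 137 MPa → exceeds allowable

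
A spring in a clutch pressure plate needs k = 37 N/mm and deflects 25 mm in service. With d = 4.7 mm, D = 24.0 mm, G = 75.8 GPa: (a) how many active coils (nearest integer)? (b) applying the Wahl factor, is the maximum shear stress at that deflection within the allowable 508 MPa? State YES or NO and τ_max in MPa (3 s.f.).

N_a = Gd⁴/(8D³k) = (75.8×10³)(4.7⁴)/(8·24.0³·37) = 9.039 → N_a = 9
Actual rate k = Gd⁴/(8D³·9) = 37.162 N/mm
Working load F = kδ = 37.162·25 = 929.04 N
C = 24.0/4.7 = 5.1064; K_W = (4C−1)/(4C−4)+0.615/C = 1.3031
τ_max = K_W·8FD/(πd³) = 1.3031·546.88 = 712.63 MPa
τ_max > 508 MPa → exceeds allowable

(a) 9 coils; (b) NO, τ_max = 713 MPa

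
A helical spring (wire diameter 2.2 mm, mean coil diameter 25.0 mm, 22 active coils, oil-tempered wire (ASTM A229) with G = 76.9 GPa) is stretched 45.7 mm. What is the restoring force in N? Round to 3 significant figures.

29.9 N

k = Gd⁴/(8D³N_a) = (76.9×10³)(2.2⁴)/(8·25.0³·22) = 0.65506 N/mm
F = k·δ = 0.65506 × 45.7 = 29.936 N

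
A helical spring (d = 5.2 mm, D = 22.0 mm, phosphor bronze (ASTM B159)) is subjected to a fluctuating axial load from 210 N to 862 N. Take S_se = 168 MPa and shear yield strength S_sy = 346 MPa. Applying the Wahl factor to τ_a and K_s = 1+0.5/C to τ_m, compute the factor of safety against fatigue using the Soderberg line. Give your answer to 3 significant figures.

0.570

C = D/d = 22.0/5.2 = 4.2308; K_W = (4C−1)/(4C−4)+0.615/C = 1.3775; K_s = 1+0.5/C = 1.1182
F_a = (F_max−F_min)/2 = 326 N; F_m = (F_max+F_min)/2 = 536 N
τ_a = K_W·8F_aD/(πd³) = 1.3775 × 129.89 = 178.92 MPa
τ_m = K_s·8F_mD/(πd³) = 1.1182 × 213.56 = 238.8 MPa
Soderberg: 1/n_f = τ_a/S_se + τ_m/S_sy = 178.92/168 + 238.8/346 = 1.06501 + 0.69017 = 1.7552
n_f = 1/1.7552 = 0.5697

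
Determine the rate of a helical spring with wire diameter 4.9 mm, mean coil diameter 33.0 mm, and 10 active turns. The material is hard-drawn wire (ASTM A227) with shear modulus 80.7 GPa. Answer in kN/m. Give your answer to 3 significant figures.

k = Gd⁴/(8D³N_a) = (80.7×10³ × 4.9⁴) / (8 × 33.0³ × 10)
  = 4.65219e+07 / 2.87496e+06 = 16.182 N/mm

16.2 kN/m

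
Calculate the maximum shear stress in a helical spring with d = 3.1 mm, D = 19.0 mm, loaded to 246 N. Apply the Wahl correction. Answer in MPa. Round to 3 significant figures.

498 MPa

Spring index C = D/d = 19.0/3.1 = 6.1290
K_W = (4C−1)/(4C−4) + 0.615/C = 23.516/20.516 + 0.1003 = 1.2466
τ₀ = 8FD/(πd³) = 8·246·19.0/(π·3.1³) = 37392/93.591 = 399.52 MPa
τ_max = K·τ₀ = 1.2466 × 399.52 = 498.04 MPa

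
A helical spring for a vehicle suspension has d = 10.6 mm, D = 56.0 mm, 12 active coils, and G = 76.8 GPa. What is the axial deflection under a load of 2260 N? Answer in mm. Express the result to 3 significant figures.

39.3 mm

k = Gd⁴/(8D³N_a) = (76.8×10³)(10.6⁴)/(8·56.0³·12) = 57.511 N/mm
δ = F/k = 2260 / 57.511 = 39.297 mm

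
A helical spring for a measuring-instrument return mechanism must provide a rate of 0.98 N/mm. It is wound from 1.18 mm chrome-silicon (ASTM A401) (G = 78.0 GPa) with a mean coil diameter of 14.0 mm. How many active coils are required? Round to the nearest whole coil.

N_a = Gd⁴/(8D³k) = (78.0×10³ × 1.18⁴)/(8 × 14.0³ × 0.98)
    = 151225 / 21513 = 7.029 → 7 coils

7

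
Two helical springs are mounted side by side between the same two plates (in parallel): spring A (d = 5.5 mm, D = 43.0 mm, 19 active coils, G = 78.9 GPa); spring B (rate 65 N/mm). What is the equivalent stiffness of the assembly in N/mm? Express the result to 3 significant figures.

k_A = Gd⁴/(8D³N_a) = (78.9×10³)(5.5⁴)/(8·43.0³·19) = 5.9742 N/mm
Parallel: k_eq = 5.9742 + 65 = 70.974 N/mm

71.0 N/mm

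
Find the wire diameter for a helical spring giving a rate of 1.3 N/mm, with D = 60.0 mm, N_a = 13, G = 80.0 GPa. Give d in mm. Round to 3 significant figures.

4.37 mm

d = (8D³N_a·k / G)^(1/4) = (8·60.0³·13·1.3 / (80.0×10³))^0.25
  = (365.04)^0.25 = 4.3710 mm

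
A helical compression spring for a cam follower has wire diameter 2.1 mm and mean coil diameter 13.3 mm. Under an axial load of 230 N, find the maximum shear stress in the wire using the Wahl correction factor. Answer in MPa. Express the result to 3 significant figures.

1040 MPa

Spring index C = D/d = 13.3/2.1 = 6.3333
K_W = (4C−1)/(4C−4) + 0.615/C = 24.333/21.333 + 0.0971 = 1.2377
τ₀ = 8FD/(πd³) = 8·230·13.3/(π·2.1³) = 24472/29.094 = 841.13 MPa
τ_max = K·τ₀ = 1.2377 × 841.13 = 1041.1 MPa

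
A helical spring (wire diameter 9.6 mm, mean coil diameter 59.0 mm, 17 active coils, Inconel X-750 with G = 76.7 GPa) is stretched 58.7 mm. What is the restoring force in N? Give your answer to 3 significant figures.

k = Gd⁴/(8D³N_a) = (76.7×10³)(9.6⁴)/(8·59.0³·17) = 23.323 N/mm
F = k·δ = 23.323 × 58.7 = 1369.1 N

1370 N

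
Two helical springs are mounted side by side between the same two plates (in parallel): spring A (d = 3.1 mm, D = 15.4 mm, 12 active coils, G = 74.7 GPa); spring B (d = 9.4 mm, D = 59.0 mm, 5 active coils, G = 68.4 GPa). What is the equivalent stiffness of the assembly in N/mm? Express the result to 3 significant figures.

84.7 N/mm

k_A = Gd⁴/(8D³N_a) = (74.7×10³)(3.1⁴)/(8·15.4³·12) = 19.676 N/mm
k_B = Gd⁴/(8D³N_a) = (68.4×10³)(9.4⁴)/(8·59.0³·5) = 65.006 N/mm
Parallel: k_eq = 19.676 + 65.006 = 84.682 N/mm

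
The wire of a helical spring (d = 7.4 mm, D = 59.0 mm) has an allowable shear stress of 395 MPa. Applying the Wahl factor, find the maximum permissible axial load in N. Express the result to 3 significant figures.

899 N

C = D/d = 59.0/7.4 = 7.9730
K_W = (4C−1)/(4C−4) + 0.615/C = 30.892/27.892 + 0.0771 = 1.1847
τ_max = K·8FD/(πd³) → F_max = τ_allow·πd³/(8DK)
F_max = 395·π·7.4³/(8·59.0·1.1847) = 5.0285e+05/559.18 = 899.28 N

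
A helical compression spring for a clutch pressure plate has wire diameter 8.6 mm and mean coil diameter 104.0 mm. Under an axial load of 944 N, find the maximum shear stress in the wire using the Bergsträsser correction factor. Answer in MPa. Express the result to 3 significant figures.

436 MPa

Spring index C = D/d = 104.0/8.6 = 12.0930
K_B = (4C+2)/(4C−3) = 50.372/45.372 = 1.1102
τ₀ = 8FD/(πd³) = 8·944·104.0/(π·8.6³) = 785408/1998.2 = 393.05 MPa
τ_max = K·τ₀ = 1.1102 × 393.05 = 436.37 MPa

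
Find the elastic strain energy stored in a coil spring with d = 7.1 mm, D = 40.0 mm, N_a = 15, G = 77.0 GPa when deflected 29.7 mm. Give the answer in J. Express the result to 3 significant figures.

k = Gd⁴/(8D³N_a) = (77.0×10³)(7.1⁴)/(8·40.0³·15) = 25.478 N/mm
U = ½kδ² = 0.5 × 25.478 × 29.7² = 11237 N·mm = 11.237 J

11.2 J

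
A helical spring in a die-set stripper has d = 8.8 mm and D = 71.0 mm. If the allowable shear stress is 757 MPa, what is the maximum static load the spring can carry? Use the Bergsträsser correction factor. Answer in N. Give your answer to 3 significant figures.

2440 N

C = D/d = 71.0/8.8 = 8.0682
K_B = (4C+2)/(4C−3) = 34.273/29.273 = 1.1708
τ_max = K·8FD/(πd³) → F_max = τ_allow·πd³/(8DK)
F_max = 757·π·8.8³/(8·71.0·1.1708) = 1.6207e+06/665.02 = 2437 N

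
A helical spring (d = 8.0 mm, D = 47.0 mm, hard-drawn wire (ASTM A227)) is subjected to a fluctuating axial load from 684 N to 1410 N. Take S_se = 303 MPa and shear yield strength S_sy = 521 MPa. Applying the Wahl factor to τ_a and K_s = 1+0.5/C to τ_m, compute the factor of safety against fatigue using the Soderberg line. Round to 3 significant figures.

1.16

C = D/d = 47.0/8.0 = 5.8750; K_W = (4C−1)/(4C−4)+0.615/C = 1.2585; K_s = 1+0.5/C = 1.0851
F_a = (F_max−F_min)/2 = 363 N; F_m = (F_max+F_min)/2 = 1047 N
τ_a = K_W·8F_aD/(πd³) = 1.2585 × 84.854 = 106.79 MPa
τ_m = K_s·8F_mD/(πd³) = 1.0851 × 244.75 = 265.57 MPa
Soderberg: 1/n_f = τ_a/S_se + τ_m/S_sy = 106.79/303 + 265.57/521 = 0.35245 + 0.50974 = 0.86219
n_f = 1/0.86219 = 1.16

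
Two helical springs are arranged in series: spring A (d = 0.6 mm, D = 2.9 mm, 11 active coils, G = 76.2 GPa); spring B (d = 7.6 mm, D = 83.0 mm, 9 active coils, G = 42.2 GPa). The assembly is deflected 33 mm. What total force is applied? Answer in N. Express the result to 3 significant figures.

k_A = Gd⁴/(8D³N_a) = (76.2×10³)(0.6⁴)/(8·2.9³·11) = 4.6013 N/mm
k_B = Gd⁴/(8D³N_a) = (42.2×10³)(7.6⁴)/(8·83.0³·9) = 3.4198 N/mm
Series: 1/k_eq = 1/4.6013 + 1/3.4198 = 0.50974; k_eq = 1.9618 N/mm
F = k_eq·δ = 1.9618·33 = 64.738 N

64.7 N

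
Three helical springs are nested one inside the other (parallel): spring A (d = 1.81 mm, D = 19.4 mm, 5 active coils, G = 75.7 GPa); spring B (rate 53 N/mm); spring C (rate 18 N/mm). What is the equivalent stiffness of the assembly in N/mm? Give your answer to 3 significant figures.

k_A = Gd⁴/(8D³N_a) = (75.7×10³)(1.81⁴)/(8·19.4³·5) = 2.7819 N/mm
Parallel: k_eq = 2.7819 + 53 + 18 = 73.782 N/mm

73.8 N/mm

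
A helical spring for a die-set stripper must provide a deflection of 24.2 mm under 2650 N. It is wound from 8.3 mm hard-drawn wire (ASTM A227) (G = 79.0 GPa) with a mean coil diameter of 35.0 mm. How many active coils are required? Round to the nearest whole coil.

10

Required rate k = F/δ = 2650/24.2 = 109.5 N/mm
N_a = Gd⁴/(8D³k) = (79.0×10³ × 8.3⁴)/(8 × 35.0³ × 109.5)
    = 3.74921e+08 / 3.75599e+07 = 9.982 → 10 coils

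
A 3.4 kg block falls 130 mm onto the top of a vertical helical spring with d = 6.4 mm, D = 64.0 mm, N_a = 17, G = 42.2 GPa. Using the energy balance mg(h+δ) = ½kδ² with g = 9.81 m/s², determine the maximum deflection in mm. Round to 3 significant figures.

85.0 mm

k = Gd⁴/(8D³N_a) = (42.2×10³)(6.4⁴)/(8·64.0³·17) = 1.9859 N/mm
W = mg = 3.4 × 9.81 = 33.354 N
½kδ² − Wδ − Wh = 0 → δ = (W + √(W² + 2kWh))/k
δ = (33.354 + √(1112.5 + 17221.7))/1.9859 = (33.354 + 135.4)/1.9859 = 84.979 mm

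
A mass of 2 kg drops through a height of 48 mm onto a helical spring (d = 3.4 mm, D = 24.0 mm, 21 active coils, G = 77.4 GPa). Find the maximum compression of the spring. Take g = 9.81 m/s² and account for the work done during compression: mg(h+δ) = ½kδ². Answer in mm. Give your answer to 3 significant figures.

25.4 mm

k = Gd⁴/(8D³N_a) = (77.4×10³)(3.4⁴)/(8·24.0³·21) = 4.4536 N/mm
W = mg = 2 × 9.81 = 19.62 N
½kδ² − Wδ − Wh = 0 → δ = (W + √(W² + 2kWh))/k
δ = (19.62 + √(384.94 + 8388.49))/4.4536 = (19.62 + 93.667)/4.4536 = 25.437 mm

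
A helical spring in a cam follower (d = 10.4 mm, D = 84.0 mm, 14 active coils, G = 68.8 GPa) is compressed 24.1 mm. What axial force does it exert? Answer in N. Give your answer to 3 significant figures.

292 N

k = Gd⁴/(8D³N_a) = (68.8×10³)(10.4⁴)/(8·84.0³·14) = 12.125 N/mm
F = k·δ = 12.125 × 24.1 = 292.2 N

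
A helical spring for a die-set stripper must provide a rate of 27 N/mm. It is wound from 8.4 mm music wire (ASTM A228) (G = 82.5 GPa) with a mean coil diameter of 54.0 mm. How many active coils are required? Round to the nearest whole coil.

N_a = Gd⁴/(8D³k) = (82.5×10³ × 8.4⁴)/(8 × 54.0³ × 27)
    = 4.10744e+08 / 3.40122e+07 = 12.08 → 12 coils

12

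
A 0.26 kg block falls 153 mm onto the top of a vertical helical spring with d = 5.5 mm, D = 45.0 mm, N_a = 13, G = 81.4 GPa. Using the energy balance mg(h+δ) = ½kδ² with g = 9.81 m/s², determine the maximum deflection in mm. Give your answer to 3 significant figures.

10.3 mm

k = Gd⁴/(8D³N_a) = (81.4×10³)(5.5⁴)/(8·45.0³·13) = 7.8597 N/mm
W = mg = 0.26 × 9.81 = 2.5506 N
½kδ² − Wδ − Wh = 0 → δ = (W + √(W² + 2kWh))/k
δ = (2.5506 + √(6.5056 + 6134.34))/7.8597 = (2.5506 + 78.364)/7.8597 = 10.295 mm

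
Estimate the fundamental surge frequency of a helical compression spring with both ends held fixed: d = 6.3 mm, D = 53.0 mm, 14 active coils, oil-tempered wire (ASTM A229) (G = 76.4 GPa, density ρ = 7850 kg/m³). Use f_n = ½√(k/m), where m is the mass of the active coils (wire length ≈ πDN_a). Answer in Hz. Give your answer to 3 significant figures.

56.2 Hz

k = Gd⁴/(8D³N_a) = (76.4×10³)(6.3⁴)/(8·53.0³·14) = 7.2179 N/mm = 7217.9 N/m
Wire length L = πDN_a = π·53.0·14 = 2331.1 mm
m = ρ·(πd²/4)·L = 7850 × 31.172×10⁻⁶ m² × 2.3311 m = 0.57042 kg
f_n = ½√(k/m) = 0.5·√(7217.9/0.57042) = 0.5·√(12654) = 56.244 Hz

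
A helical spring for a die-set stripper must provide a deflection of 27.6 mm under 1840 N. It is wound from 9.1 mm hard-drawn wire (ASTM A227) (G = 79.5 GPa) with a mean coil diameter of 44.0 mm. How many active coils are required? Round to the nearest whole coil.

12

Required rate k = F/δ = 1840/27.6 = 66.667 N/mm
N_a = Gd⁴/(8D³k) = (79.5×10³ × 9.1⁴)/(8 × 44.0³ × 66.667)
    = 5.45171e+08 / 4.54315e+07 = 12 → 12 coils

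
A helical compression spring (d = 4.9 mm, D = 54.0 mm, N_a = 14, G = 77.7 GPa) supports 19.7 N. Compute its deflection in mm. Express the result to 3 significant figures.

7.76 mm

k = Gd⁴/(8D³N_a) = (77.7×10³)(4.9⁴)/(8·54.0³·14) = 2.5398 N/mm
δ = F/k = 19.7 / 2.5398 = 7.7564 mm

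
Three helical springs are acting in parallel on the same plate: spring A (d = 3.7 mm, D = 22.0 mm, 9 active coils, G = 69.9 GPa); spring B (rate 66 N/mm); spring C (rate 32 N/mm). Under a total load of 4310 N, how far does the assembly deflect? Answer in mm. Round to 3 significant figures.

k_A = Gd⁴/(8D³N_a) = (69.9×10³)(3.7⁴)/(8·22.0³·9) = 17.088 N/mm
Parallel: k_eq = 17.088 + 66 + 32 = 115.09 N/mm
δ = F/k_eq = 4310/115.09 = 37.45 mm

37.4 mm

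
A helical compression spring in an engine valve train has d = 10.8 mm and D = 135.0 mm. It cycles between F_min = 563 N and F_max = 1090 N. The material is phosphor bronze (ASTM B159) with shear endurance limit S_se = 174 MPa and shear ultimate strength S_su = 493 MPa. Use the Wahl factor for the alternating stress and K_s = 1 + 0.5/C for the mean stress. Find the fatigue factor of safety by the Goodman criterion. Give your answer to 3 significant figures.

C = D/d = 135.0/10.8 = 12.5000; K_W = (4C−1)/(4C−4)+0.615/C = 1.1144; K_s = 1+0.5/C = 1.0400
F_a = (F_max−F_min)/2 = 263.5 N; F_m = (F_max+F_min)/2 = 826.5 N
τ_a = K_W·8F_aD/(πd³) = 1.1144 × 71.909 = 80.137 MPa
τ_m = K_s·8F_mD/(πd³) = 1.0400 × 225.55 = 234.57 MPa
Goodman: 1/n_f = τ_a/S_se + τ_m/S_su = 80.137/174 + 234.57/493 = 0.46056 + 0.47581 = 0.93636
n_f = 1/0.93636 = 1.068

1.07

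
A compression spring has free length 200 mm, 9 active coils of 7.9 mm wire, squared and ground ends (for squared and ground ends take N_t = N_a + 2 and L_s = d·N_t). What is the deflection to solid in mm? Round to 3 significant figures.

113 mm

N_t = 11; L_s = 7.9·11 = 86.9 mm
δ_solid = L₀ − L_s = 200 − 86.9 = 113.1 mm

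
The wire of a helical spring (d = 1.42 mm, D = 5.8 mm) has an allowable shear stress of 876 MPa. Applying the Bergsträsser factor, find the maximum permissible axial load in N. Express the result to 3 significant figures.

124 N

C = D/d = 5.8/1.42 = 4.0845
K_B = (4C+2)/(4C−3) = 18.338/13.338 = 1.3749
τ_max = K·8FD/(πd³) → F_max = τ_allow·πd³/(8DK)
F_max = 876·π·1.42³/(8·5.8·1.3749) = 7879.9/63.794 = 123.52 N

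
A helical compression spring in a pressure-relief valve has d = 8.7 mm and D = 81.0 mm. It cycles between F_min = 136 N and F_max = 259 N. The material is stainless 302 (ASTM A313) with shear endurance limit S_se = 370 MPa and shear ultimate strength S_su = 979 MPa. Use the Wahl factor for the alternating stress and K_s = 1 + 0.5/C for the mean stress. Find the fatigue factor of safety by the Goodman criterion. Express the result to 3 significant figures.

C = D/d = 81.0/8.7 = 9.3103; K_W = (4C−1)/(4C−4)+0.615/C = 1.1563; K_s = 1+0.5/C = 1.0537
F_a = (F_max−F_min)/2 = 61.5 N; F_m = (F_max+F_min)/2 = 197.5 N
τ_a = K_W·8F_aD/(πd³) = 1.1563 × 19.264 = 22.275 MPa
τ_m = K_s·8F_mD/(πd³) = 1.0537 × 61.863 = 65.186 MPa
Goodman: 1/n_f = τ_a/S_se + τ_m/S_su = 22.275/370 + 65.186/979 = 0.06020 + 0.06658 = 0.12679
n_f = 1/0.12679 = 7.887

7.89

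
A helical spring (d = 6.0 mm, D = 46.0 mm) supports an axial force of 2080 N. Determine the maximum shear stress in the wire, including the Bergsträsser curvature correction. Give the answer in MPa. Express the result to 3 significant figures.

Spring index C = D/d = 46.0/6.0 = 7.6667
K_B = (4C+2)/(4C−3) = 32.667/27.667 = 1.1807
τ₀ = 8FD/(πd³) = 8·2080·46.0/(π·6.0³) = 765440/678.58 = 1128 MPa
τ_max = K·τ₀ = 1.1807 × 1128 = 1331.9 MPa

1330 MPa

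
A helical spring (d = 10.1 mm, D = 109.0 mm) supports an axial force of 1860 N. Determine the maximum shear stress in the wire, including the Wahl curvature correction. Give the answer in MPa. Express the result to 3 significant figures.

568 MPa

Spring index C = D/d = 109.0/10.1 = 10.7921
K_W = (4C−1)/(4C−4) + 0.615/C = 42.168/39.168 + 0.0570 = 1.1336
τ₀ = 8FD/(πd³) = 8·1860·109.0/(π·10.1³) = 1.62192e+06/3236.8 = 501.09 MPa
τ_max = K·τ₀ = 1.1336 × 501.09 = 568.02 MPa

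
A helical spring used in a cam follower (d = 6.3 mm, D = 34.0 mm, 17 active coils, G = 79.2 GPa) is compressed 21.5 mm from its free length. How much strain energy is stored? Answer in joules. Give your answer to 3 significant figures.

5.39 J

k = Gd⁴/(8D³N_a) = (79.2×10³)(6.3⁴)/(8·34.0³·17) = 23.341 N/mm
U = ½kδ² = 0.5 × 23.341 × 21.5² = 5394.6 N·mm = 5.3946 J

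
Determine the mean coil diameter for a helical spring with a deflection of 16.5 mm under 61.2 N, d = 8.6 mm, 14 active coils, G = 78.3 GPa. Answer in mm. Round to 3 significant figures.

101 mm

Required rate k = F/δ = 61.2/16.5 = 3.7091 N/mm
D = (Gd⁴/(8N_a·k))^(1/3) = (78.3×10³·8.6⁴/(8·14·3.7091))^(1/3)
  = (1.03103e+06)^(1/3) = 101.0237 mm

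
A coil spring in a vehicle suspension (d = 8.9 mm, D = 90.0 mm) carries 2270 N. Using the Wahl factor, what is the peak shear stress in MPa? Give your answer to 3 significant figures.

844 MPa

Spring index C = D/d = 90.0/8.9 = 10.1124
K_W = (4C−1)/(4C−4) + 0.615/C = 39.449/36.449 + 0.0608 = 1.1431
τ₀ = 8FD/(πd³) = 8·2270·90.0/(π·8.9³) = 1.6344e+06/2214.7 = 737.97 MPa
τ_max = K·τ₀ = 1.1431 × 737.97 = 843.59 MPa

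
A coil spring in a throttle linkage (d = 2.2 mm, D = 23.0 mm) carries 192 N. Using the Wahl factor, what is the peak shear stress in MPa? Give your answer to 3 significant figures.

Spring index C = D/d = 23.0/2.2 = 10.4545
K_W = (4C−1)/(4C−4) + 0.615/C = 40.818/37.818 + 0.0588 = 1.1382
τ₀ = 8FD/(πd³) = 8·192·23.0/(π·2.2³) = 35328/33.452 = 1056.1 MPa
τ_max = K·τ₀ = 1.1382 × 1056.1 = 1202 MPa

1200 MPa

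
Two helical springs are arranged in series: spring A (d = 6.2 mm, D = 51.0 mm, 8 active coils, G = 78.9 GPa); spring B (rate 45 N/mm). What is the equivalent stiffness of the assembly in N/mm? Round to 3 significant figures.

k_A = Gd⁴/(8D³N_a) = (78.9×10³)(6.2⁴)/(8·51.0³·8) = 13.733 N/mm
Series: 1/k_eq = 1/13.733 + 1/45 = 0.095042; k_eq = 10.522 N/mm

10.5 N/mm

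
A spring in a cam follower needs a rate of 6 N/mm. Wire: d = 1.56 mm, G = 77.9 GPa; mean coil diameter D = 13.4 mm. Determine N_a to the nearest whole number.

4

N_a = Gd⁴/(8D³k) = (77.9×10³ × 1.56⁴)/(8 × 13.4³ × 6)
    = 461356 / 115493 = 3.995 → 4 coils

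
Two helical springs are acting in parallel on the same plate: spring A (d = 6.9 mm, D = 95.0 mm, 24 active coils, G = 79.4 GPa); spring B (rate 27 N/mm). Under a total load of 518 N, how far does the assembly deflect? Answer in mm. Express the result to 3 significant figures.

k_A = Gd⁴/(8D³N_a) = (79.4×10³)(6.9⁴)/(8·95.0³·24) = 1.0933 N/mm
Parallel: k_eq = 1.0933 + 27 = 28.093 N/mm
δ = F/k_eq = 518/28.093 = 18.439 mm

18.4 mm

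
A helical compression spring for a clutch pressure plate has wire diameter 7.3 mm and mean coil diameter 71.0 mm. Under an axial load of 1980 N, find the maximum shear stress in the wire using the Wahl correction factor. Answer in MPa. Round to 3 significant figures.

Spring index C = D/d = 71.0/7.3 = 9.7260
K_W = (4C−1)/(4C−4) + 0.615/C = 37.904/34.904 + 0.0632 = 1.1492
τ₀ = 8FD/(πd³) = 8·1980·71.0/(π·7.3³) = 1.12464e+06/1222.1 = 920.23 MPa
τ_max = K·τ₀ = 1.1492 × 920.23 = 1057.5 MPa

1060 MPa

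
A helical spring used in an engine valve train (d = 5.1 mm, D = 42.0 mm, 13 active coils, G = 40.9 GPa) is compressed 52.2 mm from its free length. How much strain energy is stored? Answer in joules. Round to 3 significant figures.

k = Gd⁴/(8D³N_a) = (40.9×10³)(5.1⁴)/(8·42.0³·13) = 3.5911 N/mm
U = ½kδ² = 0.5 × 3.5911 × 52.2² = 4892.5 N·mm = 4.8925 J

4.89 J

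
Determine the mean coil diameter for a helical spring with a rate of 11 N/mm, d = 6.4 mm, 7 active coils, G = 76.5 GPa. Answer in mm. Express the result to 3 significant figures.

59.3 mm

D = (Gd⁴/(8N_a·k))^(1/3) = (76.5×10³·6.4⁴/(8·7·11))^(1/3)
  = (208353)^(1/3) = 59.2835 mm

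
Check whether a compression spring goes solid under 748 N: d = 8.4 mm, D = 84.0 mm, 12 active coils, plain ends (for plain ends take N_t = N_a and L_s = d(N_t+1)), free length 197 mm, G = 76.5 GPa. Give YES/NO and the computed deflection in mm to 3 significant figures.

YES, δ = 112 mm

k = Gd⁴/(8D³N_a) = (76.5×10³)(8.4⁴)/(8·84.0³·12) = 6.6938 N/mm
N_t = 12; L_s = 8.4·13 = 109.2 mm; δ_solid = L₀ − L_s = 197 − 109.2 = 87.8 mm
δ = F/k = 748/6.6938 = 111.75 mm
δ ≥ δ_solid → spring goes solid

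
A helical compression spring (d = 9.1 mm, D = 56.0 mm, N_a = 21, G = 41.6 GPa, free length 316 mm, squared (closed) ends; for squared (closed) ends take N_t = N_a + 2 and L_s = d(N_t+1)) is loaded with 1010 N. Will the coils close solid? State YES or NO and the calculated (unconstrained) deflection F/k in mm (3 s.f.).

k = Gd⁴/(8D³N_a) = (41.6×10³)(9.1⁴)/(8·56.0³·21) = 9.6691 N/mm
N_t = 23; L_s = 9.1·24 = 218.4 mm; δ_solid = L₀ − L_s = 316 − 218.4 = 97.6 mm
δ = F/k = 1010/9.6691 = 104.46 mm
δ ≥ δ_solid → spring goes solid

YES, δ = 104 mm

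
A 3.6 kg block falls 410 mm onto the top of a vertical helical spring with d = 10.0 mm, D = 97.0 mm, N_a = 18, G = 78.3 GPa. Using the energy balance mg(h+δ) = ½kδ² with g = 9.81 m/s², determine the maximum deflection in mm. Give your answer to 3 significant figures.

75.9 mm

k = Gd⁴/(8D³N_a) = (78.3×10³)(10.0⁴)/(8·97.0³·18) = 5.9578 N/mm
W = mg = 3.6 × 9.81 = 35.316 N
½kδ² − Wδ − Wh = 0 → δ = (W + √(W² + 2kWh))/k
δ = (35.316 + √(1247.2 + 172532))/5.9578 = (35.316 + 416.87)/5.9578 = 75.898 mm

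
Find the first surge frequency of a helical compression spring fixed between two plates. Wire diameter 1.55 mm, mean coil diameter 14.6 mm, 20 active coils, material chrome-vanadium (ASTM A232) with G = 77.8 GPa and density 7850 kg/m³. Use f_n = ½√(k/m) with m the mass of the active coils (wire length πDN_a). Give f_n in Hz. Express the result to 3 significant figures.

129 Hz

k = Gd⁴/(8D³N_a) = (77.8×10³)(1.55⁴)/(8·14.6³·20) = 0.90184 N/mm = 901.84 N/m
Wire length L = πDN_a = π·14.6·20 = 917.35 mm
m = ρ·(πd²/4)·L = 7850 × 1.8869×10⁻⁶ m² × 0.91735 m = 0.013588 kg
f_n = ½√(k/m) = 0.5·√(901.84/0.013588) = 0.5·√(66370) = 128.81 Hz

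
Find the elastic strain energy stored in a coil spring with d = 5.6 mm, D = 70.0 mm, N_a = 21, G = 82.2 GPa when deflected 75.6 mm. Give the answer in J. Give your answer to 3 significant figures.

4.01 J

k = Gd⁴/(8D³N_a) = (82.2×10³)(5.6⁴)/(8·70.0³·21) = 1.4029 N/mm
U = ½kδ² = 0.5 × 1.4029 × 75.6² = 4009 N·mm = 4.009 J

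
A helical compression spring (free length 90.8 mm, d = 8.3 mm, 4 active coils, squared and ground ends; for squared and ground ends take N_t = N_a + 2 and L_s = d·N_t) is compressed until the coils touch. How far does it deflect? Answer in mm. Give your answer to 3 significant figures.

N_t = 6; L_s = 8.3·6 = 49.8 mm
δ_solid = L₀ − L_s = 90.8 − 49.8 = 41 mm

41.0 mm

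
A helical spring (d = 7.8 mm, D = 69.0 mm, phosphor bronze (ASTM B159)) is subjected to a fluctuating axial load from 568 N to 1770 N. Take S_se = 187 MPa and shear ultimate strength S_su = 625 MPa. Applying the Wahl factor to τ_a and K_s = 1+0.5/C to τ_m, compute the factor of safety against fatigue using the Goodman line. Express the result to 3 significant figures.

0.472

C = D/d = 69.0/7.8 = 8.8462; K_W = (4C−1)/(4C−4)+0.615/C = 1.1651; K_s = 1+0.5/C = 1.0565
F_a = (F_max−F_min)/2 = 601 N; F_m = (F_max+F_min)/2 = 1169 N
τ_a = K_W·8F_aD/(πd³) = 1.1651 × 222.53 = 259.27 MPa
τ_m = K_s·8F_mD/(πd³) = 1.0565 × 432.83 = 457.3 MPa
Goodman: 1/n_f = τ_a/S_se + τ_m/S_su = 259.27/187 + 457.3/625 = 1.38645 + 0.73168 = 2.1181
n_f = 1/2.1181 = 0.4721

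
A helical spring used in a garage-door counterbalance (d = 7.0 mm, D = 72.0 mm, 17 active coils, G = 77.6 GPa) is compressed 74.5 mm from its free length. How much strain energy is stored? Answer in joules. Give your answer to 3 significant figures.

10.2 J

k = Gd⁴/(8D³N_a) = (77.6×10³)(7.0⁴)/(8·72.0³·17) = 3.6704 N/mm
U = ½kδ² = 0.5 × 3.6704 × 74.5² = 10186 N·mm = 10.186 J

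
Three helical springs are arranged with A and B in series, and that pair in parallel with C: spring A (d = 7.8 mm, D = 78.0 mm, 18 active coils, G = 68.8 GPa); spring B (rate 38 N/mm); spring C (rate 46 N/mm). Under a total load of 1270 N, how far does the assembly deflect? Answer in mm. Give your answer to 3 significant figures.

k_A = Gd⁴/(8D³N_a) = (68.8×10³)(7.8⁴)/(8·78.0³·18) = 3.7267 N/mm
Springs A,B series: k_AB = 1/(1/3.7267+1/38) = 3.3938 N/mm; parallel with C: k_eq = 3.3938+46 = 49.394 N/mm
δ = F/k_eq = 1270/49.394 = 25.712 mm

25.7 mm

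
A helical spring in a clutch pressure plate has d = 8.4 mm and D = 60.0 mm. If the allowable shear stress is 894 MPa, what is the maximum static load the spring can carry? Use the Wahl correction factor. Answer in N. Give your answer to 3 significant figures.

C = D/d = 60.0/8.4 = 7.1429
K_W = (4C−1)/(4C−4) + 0.615/C = 27.571/24.571 + 0.0861 = 1.2082
τ_max = K·8FD/(πd³) → F_max = τ_allow·πd³/(8DK)
F_max = 894·π·8.4³/(8·60.0·1.2082) = 1.6647e+06/579.93 = 2870.4 N

2870 N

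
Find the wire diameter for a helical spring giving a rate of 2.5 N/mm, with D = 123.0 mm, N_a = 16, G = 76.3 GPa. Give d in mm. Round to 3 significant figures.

d = (8D³N_a·k / G)^(1/4) = (8·123.0³·16·2.5 / (76.3×10³))^0.25
  = (7804.4)^0.25 = 9.3991 mm

9.40 mm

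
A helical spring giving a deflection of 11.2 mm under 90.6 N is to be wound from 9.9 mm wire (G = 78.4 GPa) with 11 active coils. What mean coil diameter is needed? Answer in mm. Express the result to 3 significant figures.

102 mm

Required rate k = F/δ = 90.6/11.2 = 8.0893 N/mm
D = (Gd⁴/(8N_a·k))^(1/3) = (78.4×10³·9.9⁴/(8·11·8.0893))^(1/3)
  = (1.05795e+06)^(1/3) = 101.8954 mm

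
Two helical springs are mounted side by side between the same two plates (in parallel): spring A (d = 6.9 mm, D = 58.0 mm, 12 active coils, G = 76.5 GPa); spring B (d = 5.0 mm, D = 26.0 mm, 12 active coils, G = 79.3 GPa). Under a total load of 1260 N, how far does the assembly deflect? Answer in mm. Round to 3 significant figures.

k_A = Gd⁴/(8D³N_a) = (76.5×10³)(6.9⁴)/(8·58.0³·12) = 9.2577 N/mm
k_B = Gd⁴/(8D³N_a) = (79.3×10³)(5.0⁴)/(8·26.0³·12) = 29.374 N/mm
Parallel: k_eq = 9.2577 + 29.374 = 38.632 N/mm
δ = F/k_eq = 1260/38.632 = 32.616 mm

32.6 mm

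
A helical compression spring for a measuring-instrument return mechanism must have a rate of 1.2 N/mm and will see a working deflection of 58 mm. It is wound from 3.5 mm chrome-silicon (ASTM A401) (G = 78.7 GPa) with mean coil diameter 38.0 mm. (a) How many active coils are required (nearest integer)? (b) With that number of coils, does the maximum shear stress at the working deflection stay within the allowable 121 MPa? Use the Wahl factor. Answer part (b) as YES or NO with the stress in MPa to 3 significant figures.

(a) 22 coils; (b) NO, τ_max = 181 MPa

N_a = Gd⁴/(8D³k) = (78.7×10³)(3.5⁴)/(8·38.0³·1.2) = 22.42 → N_a = 22
Actual rate k = Gd⁴/(8D³·22) = 1.2229 N/mm
Working load F = kδ = 1.2229·58 = 70.927 N
C = 38.0/3.5 = 10.8571; K_W = (4C−1)/(4C−4)+0.615/C = 1.1327
τ_max = K_W·8FD/(πd³) = 1.1327·160.08 = 181.33 MPa
τ_max > 121 MPa → exceeds allowable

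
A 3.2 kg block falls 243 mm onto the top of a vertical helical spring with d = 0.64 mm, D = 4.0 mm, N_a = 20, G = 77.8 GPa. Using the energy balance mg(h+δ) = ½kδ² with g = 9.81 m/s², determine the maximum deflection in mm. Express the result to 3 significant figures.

k = Gd⁴/(8D³N_a) = (77.8×10³)(0.64⁴)/(8·4.0³·20) = 1.2747 N/mm
W = mg = 3.2 × 9.81 = 31.392 N
½kδ² − Wδ − Wh = 0 → δ = (W + √(W² + 2kWh))/k
δ = (31.392 + √(985.46 + 19447.1))/1.2747 = (31.392 + 142.94)/1.2747 = 136.77 mm

137 mm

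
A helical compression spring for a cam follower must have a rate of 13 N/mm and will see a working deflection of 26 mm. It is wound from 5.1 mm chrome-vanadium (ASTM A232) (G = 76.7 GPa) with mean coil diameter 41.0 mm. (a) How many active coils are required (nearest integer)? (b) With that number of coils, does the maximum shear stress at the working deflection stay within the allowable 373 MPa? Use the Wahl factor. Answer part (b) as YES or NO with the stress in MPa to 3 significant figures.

N_a = Gd⁴/(8D³k) = (76.7×10³)(5.1⁴)/(8·41.0³·13) = 7.239 → N_a = 7
Actual rate k = Gd⁴/(8D³·7) = 13.444 N/mm
Working load F = kδ = 13.444·26 = 349.55 N
C = 41.0/5.1 = 8.0392; K_W = (4C−1)/(4C−4)+0.615/C = 1.1830
τ_max = K_W·8FD/(πd³) = 1.1830·275.12 = 325.48 MPa
τ_max ≤ 373 MPa → acceptable

(a) 7 coils; (b) YES, τ_max = 325 MPa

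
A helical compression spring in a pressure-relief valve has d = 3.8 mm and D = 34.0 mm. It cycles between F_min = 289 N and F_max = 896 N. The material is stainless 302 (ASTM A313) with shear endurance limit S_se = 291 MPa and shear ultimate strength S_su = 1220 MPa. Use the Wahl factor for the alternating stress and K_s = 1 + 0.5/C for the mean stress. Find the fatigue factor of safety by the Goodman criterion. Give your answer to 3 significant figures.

C = D/d = 34.0/3.8 = 8.9474; K_W = (4C−1)/(4C−4)+0.615/C = 1.1631; K_s = 1+0.5/C = 1.0559
F_a = (F_max−F_min)/2 = 303.5 N; F_m = (F_max+F_min)/2 = 592.5 N
τ_a = K_W·8F_aD/(πd³) = 1.1631 × 478.88 = 556.99 MPa
τ_m = K_s·8F_mD/(πd³) = 1.0559 × 934.88 = 987.12 MPa
Goodman: 1/n_f = τ_a/S_se + τ_m/S_su = 556.99/291 + 987.12/1220 = 1.91405 + 0.80912 = 2.7232
n_f = 1/2.7232 = 0.3672

0.367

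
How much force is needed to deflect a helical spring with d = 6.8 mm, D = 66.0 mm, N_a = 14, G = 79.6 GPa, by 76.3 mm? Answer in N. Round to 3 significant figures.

k = Gd⁴/(8D³N_a) = (79.6×10³)(6.8⁴)/(8·66.0³·14) = 5.2857 N/mm
F = k·δ = 5.2857 × 76.3 = 403.3 N

403 N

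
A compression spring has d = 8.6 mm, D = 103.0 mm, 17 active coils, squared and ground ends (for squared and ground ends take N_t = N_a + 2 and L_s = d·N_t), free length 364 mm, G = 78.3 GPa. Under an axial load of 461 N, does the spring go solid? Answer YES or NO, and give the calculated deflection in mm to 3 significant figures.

k = Gd⁴/(8D³N_a) = (78.3×10³)(8.6⁴)/(8·103.0³·17) = 2.8821 N/mm
N_t = 19; L_s = 8.6·19 = 163.4 mm; δ_solid = L₀ − L_s = 364 − 163.4 = 200.6 mm
δ = F/k = 461/2.8821 = 159.95 mm
δ < δ_solid → spring does not go solid

NO, δ = 160 mm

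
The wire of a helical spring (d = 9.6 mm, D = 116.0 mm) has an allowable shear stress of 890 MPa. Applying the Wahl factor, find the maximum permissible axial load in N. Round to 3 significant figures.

C = D/d = 116.0/9.6 = 12.0833
K_W = (4C−1)/(4C−4) + 0.615/C = 47.333/44.333 + 0.0509 = 1.1186
τ_max = K·8FD/(πd³) → F_max = τ_allow·πd³/(8DK)
F_max = 890·π·9.6³/(8·116.0·1.1186) = 2.4737e+06/1038 = 2383.1 N

2380 N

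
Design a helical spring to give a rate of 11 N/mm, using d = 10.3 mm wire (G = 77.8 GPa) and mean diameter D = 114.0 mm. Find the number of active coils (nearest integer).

7

N_a = Gd⁴/(8D³k) = (77.8×10³ × 10.3⁴)/(8 × 114.0³ × 11)
    = 8.75646e+08 / 1.30376e+08 = 6.716 → 7 coils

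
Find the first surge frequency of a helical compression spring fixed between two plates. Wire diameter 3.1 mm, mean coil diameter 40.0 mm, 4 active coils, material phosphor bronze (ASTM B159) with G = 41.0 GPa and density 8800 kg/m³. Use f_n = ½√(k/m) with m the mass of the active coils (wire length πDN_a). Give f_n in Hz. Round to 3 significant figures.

118 Hz

k = Gd⁴/(8D³N_a) = (41.0×10³)(3.1⁴)/(8·40.0³·4) = 1.8488 N/mm = 1848.8 N/m
Wire length L = πDN_a = π·40.0·4 = 502.65 mm
m = ρ·(πd²/4)·L = 8800 × 7.5477×10⁻⁶ m² × 0.50265 m = 0.033386 kg
f_n = ½√(k/m) = 0.5·√(1848.8/0.033386) = 0.5·√(55378) = 117.66 Hz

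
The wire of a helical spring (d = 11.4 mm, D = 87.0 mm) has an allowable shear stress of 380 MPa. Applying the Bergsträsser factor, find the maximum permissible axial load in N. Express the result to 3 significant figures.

2150 N

C = D/d = 87.0/11.4 = 7.6316
K_B = (4C+2)/(4C−3) = 32.526/27.526 = 1.1816
τ_max = K·8FD/(πd³) → F_max = τ_allow·πd³/(8DK)
F_max = 380·π·11.4³/(8·87.0·1.1816) = 1.7687e+06/822.42 = 2150.6 N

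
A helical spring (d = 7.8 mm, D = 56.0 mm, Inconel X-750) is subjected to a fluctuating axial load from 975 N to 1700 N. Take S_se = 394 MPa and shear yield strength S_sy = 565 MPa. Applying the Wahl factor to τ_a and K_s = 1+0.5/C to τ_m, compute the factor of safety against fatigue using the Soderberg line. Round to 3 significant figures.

0.914

C = D/d = 56.0/7.8 = 7.1795; K_W = (4C−1)/(4C−4)+0.615/C = 1.2070; K_s = 1+0.5/C = 1.0696
F_a = (F_max−F_min)/2 = 362.5 N; F_m = (F_max+F_min)/2 = 1337.5 N
τ_a = K_W·8F_aD/(πd³) = 1.2070 × 108.93 = 131.48 MPa
τ_m = K_s·8F_mD/(πd³) = 1.0696 × 401.92 = 429.91 MPa
Soderberg: 1/n_f = τ_a/S_se + τ_m/S_sy = 131.48/394 + 429.91/565 = 0.33371 + 0.76090 = 1.0946
n_f = 1/1.0946 = 0.9136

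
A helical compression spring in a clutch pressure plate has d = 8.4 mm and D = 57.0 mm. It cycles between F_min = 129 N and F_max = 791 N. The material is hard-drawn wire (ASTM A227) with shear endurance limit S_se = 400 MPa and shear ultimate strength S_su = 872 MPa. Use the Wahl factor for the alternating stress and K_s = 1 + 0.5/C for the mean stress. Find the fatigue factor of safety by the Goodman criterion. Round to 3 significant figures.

2.59

C = D/d = 57.0/8.4 = 6.7857; K_W = (4C−1)/(4C−4)+0.615/C = 1.2203; K_s = 1+0.5/C = 1.0737
F_a = (F_max−F_min)/2 = 331 N; F_m = (F_max+F_min)/2 = 460 N
τ_a = K_W·8F_aD/(πd³) = 1.2203 × 81.06 = 98.914 MPa
τ_m = K_s·8F_mD/(πd³) = 1.0737 × 112.65 = 120.95 MPa
Goodman: 1/n_f = τ_a/S_se + τ_m/S_su = 98.914/400 + 120.95/872 = 0.24729 + 0.13871 = 0.38599
n_f = 1/0.38599 = 2.591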